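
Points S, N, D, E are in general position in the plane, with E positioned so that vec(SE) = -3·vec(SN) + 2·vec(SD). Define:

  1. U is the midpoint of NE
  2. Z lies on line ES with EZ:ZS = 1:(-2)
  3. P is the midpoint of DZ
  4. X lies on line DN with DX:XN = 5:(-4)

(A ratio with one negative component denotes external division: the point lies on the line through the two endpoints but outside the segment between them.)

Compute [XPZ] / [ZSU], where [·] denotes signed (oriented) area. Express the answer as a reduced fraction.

[XPZ]:[ZSU] = 15/4

Set S = (0, 0), N = (1, 0), D = (0, 1), E = (-3, 2); any affine frame gives the same invariant.
1. U is the midpoint of NE ⇒ U = (-1, 1)
2. Z lies on line ES with EZ:ZS = 1:(-2) ⇒ Z = (-6, 4)
3. P is the midpoint of DZ ⇒ P = (-3, 5/2)
4. X lies on line DN with DX:XN = 5:(-4) ⇒ X = (5, -4)
2·[XPZ] = 15/2, 2·[ZSU] = 2
[XPZ]:[ZSU] = 15/2:2 = 15/4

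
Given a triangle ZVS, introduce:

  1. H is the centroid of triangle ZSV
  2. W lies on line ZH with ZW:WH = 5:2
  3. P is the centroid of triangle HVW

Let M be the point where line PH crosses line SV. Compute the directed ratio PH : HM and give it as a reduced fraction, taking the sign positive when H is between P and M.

Choose coordinates Z = (0, 0), V = (1, 0), S = (0, 1).
1. H is the centroid of triangle ZSV ⇒ H = (1/3, 1/3)
2. W lies on line ZH with ZW:WH = 5:2 ⇒ W = (5/21, 5/21)
3. P is the centroid of triangle HVW ⇒ P = (11/21, 4/21)
line PH meets SV at M = (5/3, -2/3)
H = P + t·(M−P) with t = -1/6, so PH:HM = -1/6:7/6

PH:HM = -1/7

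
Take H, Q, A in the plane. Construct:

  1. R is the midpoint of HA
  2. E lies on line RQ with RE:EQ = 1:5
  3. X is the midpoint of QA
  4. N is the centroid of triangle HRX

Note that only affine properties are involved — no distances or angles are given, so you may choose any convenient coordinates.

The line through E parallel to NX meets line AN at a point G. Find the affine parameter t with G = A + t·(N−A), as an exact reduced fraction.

t = 8/9

Assign H = (0, 0), Q = (1, 0), A = (0, 1) — the answer is frame-independent, so this choice is without loss of generality.
1. R is the midpoint of HA ⇒ R = (0, 1/2)
2. E lies on line RQ with RE:EQ = 1:5 ⇒ E = (1/6, 5/12)
3. X is the midpoint of QA ⇒ X = (1/2, 1/2)
4. N is the centroid of triangle HRX ⇒ N = (1/6, 1/3)
through E parallel to NX: direction (1/3, 1/6); meets AN at G = (4/27, 11/27)
G = A + t·(N−A) with t = 8/9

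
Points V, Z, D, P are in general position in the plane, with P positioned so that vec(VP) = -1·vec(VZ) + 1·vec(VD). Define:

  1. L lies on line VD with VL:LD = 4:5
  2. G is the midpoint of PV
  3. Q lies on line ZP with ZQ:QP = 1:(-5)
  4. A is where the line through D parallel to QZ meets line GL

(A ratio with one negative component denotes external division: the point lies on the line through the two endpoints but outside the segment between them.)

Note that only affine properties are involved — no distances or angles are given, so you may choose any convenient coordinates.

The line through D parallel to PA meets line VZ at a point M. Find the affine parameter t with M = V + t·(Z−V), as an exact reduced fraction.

t = 17/5

Set V = (0, 0), Z = (1, 0), D = (0, 1), P = (-1, 1); any affine frame gives the same invariant.
1. L lies on line VD with VL:LD = 4:5 ⇒ L = (0, 4/9)
2. G is the midpoint of PV ⇒ G = (-1/2, 1/2)
3. Q lies on line ZP with ZQ:QP = 1:(-5) ⇒ Q = (3/2, -1/4)
4. A is where the line through D parallel to QZ meets line GL ⇒ A = (10/7, 2/7)
through D parallel to PA: direction (17/7, -5/7); meets VZ at M = (17/5, 0)
M = V + t·(Z−V) with t = 17/5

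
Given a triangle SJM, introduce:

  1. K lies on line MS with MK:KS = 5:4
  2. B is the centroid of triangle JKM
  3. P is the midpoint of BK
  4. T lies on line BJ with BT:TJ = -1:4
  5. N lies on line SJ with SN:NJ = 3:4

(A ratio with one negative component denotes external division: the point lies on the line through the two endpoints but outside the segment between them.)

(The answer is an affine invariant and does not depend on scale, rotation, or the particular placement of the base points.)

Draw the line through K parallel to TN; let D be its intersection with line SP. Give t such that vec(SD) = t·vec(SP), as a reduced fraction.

t = 5/9

Work in coordinates with S = (0, 0), J = (1, 0), M = (0, 1).
1. K lies on line MS with MK:KS = 5:4 ⇒ K = (0, 4/9)
2. B is the centroid of triangle JKM ⇒ B = (1/3, 13/27)
3. P is the midpoint of BK ⇒ P = (1/6, 25/54)
4. T lies on line BJ with BT:TJ = -1:4 ⇒ T = (1/9, 52/81)
5. N lies on line SJ with SN:NJ = 3:4 ⇒ N = (3/7, 0)
through K parallel to TN: direction (20/63, -52/81); meets SP at D = (5/54, 125/486)
D = S + t·(P−S) with t = 5/9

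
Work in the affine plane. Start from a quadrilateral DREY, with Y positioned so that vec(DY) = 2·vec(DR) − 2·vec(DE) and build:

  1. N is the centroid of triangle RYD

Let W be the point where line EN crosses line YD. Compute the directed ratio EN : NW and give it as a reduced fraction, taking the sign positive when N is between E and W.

Choose coordinates D = (0, 0), R = (1, 0), E = (0, 1), Y = (2, -2).
1. N is the centroid of triangle RYD ⇒ N = (1, -2/3)
line EN meets YD at W = (3/2, -3/2)
N = E + t·(W−E) with t = 2/3, so EN:NW = 2/3:1/3

EN:NW = 2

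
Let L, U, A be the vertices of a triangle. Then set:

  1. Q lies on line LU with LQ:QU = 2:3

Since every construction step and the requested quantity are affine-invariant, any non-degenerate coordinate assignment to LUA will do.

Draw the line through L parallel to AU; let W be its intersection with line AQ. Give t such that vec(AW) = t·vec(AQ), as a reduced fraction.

Choose coordinates L = (0, 0), U = (1, 0), A = (0, 1).
1. Q lies on line LU with LQ:QU = 2:3 ⇒ Q = (2/5, 0)
through L parallel to AU: direction (1, -1); meets AQ at W = (2/3, -2/3)
W = A + t·(Q−A) with t = 5/3

t = 5/3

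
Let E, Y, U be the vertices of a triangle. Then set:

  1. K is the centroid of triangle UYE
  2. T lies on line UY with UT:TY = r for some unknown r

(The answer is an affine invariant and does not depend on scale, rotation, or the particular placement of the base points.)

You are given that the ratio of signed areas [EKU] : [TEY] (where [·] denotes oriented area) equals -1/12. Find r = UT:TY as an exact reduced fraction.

Set E = (0, 0), Y = (1, 0), U = (0, 1); any affine frame gives the same invariant.
1. K is the centroid of triangle UYE ⇒ K = (1/3, 1/3)
2. With UT:TY = r, write λ = r/(r+1) so T = U + λ·(Y−U); T is affine-linear in λ
Every point depending on T is an affine combination of T and λ-independent points, so each such coordinate is linear in λ; the λ² term in each signed area is a multiple of (Y−U)×(Y−U) = 0, so 2·[EKU] and 2·[TEY] are each linear in λ. Evaluating at λ=0 and λ=1:
  2·[EKU] = 1/3,   2·[TEY] = −λ + 1
So [EKU]:[TEY] = (1/3) / (−λ + 1). Setting this equal to -1/12:
  1/3 = -1/12·(−λ + 1)  ⇒  λ = 5
Then r = λ/(1−λ) = (5)/(-4) = -5/4. Check: with r = -5/4, T = (5, -4) and [EKU]:[TEY] = -1/12 as required.

r = -5/4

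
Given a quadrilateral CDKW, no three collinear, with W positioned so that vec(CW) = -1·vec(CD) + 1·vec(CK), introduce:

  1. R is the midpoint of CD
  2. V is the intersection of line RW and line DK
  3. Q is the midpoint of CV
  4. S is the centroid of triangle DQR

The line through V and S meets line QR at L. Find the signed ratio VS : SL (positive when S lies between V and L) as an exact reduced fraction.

Choose coordinates C = (0, 0), D = (1, 0), K = (0, 1), W = (-1, 1).
1. R is the midpoint of CD ⇒ R = (1/2, 0)
2. V is the intersection of line RW and line DK ⇒ V = (2, -1)
3. Q is the midpoint of CV ⇒ Q = (1, -1/2)
4. S is the centroid of triangle DQR ⇒ S = (5/6, -1/6)
line VS meets QR at L = (1/4, 1/4)
S = V + t·(L−V) with t = 2/3, so VS:SL = 2/3:1/3

VS:SL = 2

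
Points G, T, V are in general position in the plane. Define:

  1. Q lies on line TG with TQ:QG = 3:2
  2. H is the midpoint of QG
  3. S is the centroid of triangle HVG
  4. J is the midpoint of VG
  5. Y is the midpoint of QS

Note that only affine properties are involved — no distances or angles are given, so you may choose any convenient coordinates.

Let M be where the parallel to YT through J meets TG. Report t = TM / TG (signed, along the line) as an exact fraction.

t = -13/10

Work in coordinates with G = (0, 0), T = (1, 0), V = (0, 1).
1. Q lies on line TG with TQ:QG = 3:2 ⇒ Q = (2/5, 0)
2. H is the midpoint of QG ⇒ H = (1/5, 0)
3. S is the centroid of triangle HVG ⇒ S = (1/15, 1/3)
4. J is the midpoint of VG ⇒ J = (0, 1/2)
5. Y is the midpoint of QS ⇒ Y = (7/30, 1/6)
through J parallel to YT: direction (23/30, -1/6); meets TG at M = (23/10, 0)
M = T + t·(G−T) with t = -13/10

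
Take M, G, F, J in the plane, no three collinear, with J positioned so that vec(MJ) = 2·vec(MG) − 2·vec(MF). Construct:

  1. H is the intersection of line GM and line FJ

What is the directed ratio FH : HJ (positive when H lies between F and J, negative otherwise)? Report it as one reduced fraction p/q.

FH:HJ = 1/2

Choose coordinates M = (0, 0), G = (1, 0), F = (0, 1), J = (2, -2).
1. H is the intersection of line GM and line FJ ⇒ H = (2/3, 0)
H = F + t·(J−F) with t = 1/3, so FH:HJ = t:(1−t) = 1/3:2/3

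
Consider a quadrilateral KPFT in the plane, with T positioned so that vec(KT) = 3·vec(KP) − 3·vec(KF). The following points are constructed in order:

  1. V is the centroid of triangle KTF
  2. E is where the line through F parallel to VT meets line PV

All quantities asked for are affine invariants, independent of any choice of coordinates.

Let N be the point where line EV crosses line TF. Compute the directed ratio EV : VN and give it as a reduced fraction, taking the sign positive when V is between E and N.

EV:VN = -3/2

Set K = (0, 0), P = (1, 0), F = (0, 1), T = (3, -3); any affine frame gives the same invariant.
1. V is the centroid of triangle KTF ⇒ V = (1, -2/3)
2. E is where the line through F parallel to VT meets line PV ⇒ E = (1, -1/6)
line EV meets TF at N = (1, -1/3)
V = E + t·(N−E) with t = 3, so EV:VN = 3:-2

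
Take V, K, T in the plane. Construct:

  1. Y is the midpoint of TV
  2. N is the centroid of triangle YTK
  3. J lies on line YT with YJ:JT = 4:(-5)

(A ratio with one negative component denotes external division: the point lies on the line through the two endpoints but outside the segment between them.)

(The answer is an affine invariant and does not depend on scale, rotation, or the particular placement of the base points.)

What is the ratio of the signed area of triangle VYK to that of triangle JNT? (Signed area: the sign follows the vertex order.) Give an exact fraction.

[VYK]:[JNT] = -3/5

Work in coordinates with V = (0, 0), K = (1, 0), T = (0, 1).
1. Y is the midpoint of TV ⇒ Y = (0, 1/2)
2. N is the centroid of triangle YTK ⇒ N = (1/3, 1/2)
3. J lies on line YT with YJ:JT = 4:(-5) ⇒ J = (0, -3/2)
2·[VYK] = -1/2, 2·[JNT] = 5/6
[VYK]:[JNT] = -1/2:5/6 = -3/5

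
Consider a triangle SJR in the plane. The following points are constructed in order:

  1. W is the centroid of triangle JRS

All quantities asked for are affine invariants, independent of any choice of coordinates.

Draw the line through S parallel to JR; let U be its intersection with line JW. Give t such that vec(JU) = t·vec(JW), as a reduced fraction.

t = 3

Assign S = (0, 0), J = (1, 0), R = (0, 1) — the answer is frame-independent, so this choice is without loss of generality.
1. W is the centroid of triangle JRS ⇒ W = (1/3, 1/3)
through S parallel to JR: direction (-1, 1); meets JW at U = (-1, 1)
U = J + t·(W−J) with t = 3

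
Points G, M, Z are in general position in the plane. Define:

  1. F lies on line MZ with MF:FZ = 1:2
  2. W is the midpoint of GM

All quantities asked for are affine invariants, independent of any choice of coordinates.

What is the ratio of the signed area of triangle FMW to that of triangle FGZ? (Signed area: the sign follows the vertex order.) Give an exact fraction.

Choose coordinates G = (0, 0), M = (1, 0), Z = (0, 1).
1. F lies on line MZ with MF:FZ = 1:2 ⇒ F = (2/3, 1/3)
2. W is the midpoint of GM ⇒ W = (1/2, 0)
2·[FMW] = -1/6, 2·[FGZ] = -2/3
[FMW]:[FGZ] = -1/6:-2/3 = 1/4

[FMW]:[FGZ] = 1/4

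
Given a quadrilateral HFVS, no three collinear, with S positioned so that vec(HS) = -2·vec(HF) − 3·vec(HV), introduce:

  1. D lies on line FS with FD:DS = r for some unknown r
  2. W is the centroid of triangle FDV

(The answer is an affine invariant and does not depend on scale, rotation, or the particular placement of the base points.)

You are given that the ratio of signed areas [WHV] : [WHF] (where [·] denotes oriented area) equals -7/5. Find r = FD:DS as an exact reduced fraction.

r = -1/3

Set H = (0, 0), F = (1, 0), V = (0, 1), S = (-2, -3); any affine frame gives the same invariant.
1. With FD:DS = r, write λ = r/(r+1) so D = F + λ·(S−F); D is affine-linear in λ
2. W is the centroid of triangle FDV ⇒ W is an affine combination of earlier points and hence also affine-linear in λ
Every point depending on D is an affine combination of D and λ-independent points, so each such coordinate is linear in λ; the λ² term in each signed area is a multiple of (S−F)×(S−F) = 0, so 2·[WHV] and 2·[WHF] are each linear in λ. Evaluating at λ=0 and λ=1:
  2·[WHV] = λ − 2/3,   2·[WHF] = −λ + 1/3
So [WHV]:[WHF] = (λ − 2/3) / (−λ + 1/3). Setting this equal to -7/5:
  λ − 2/3 = -7/5·(−λ + 1/3)  ⇒  λ = -1/2
Then r = λ/(1−λ) = (-1/2)/(3/2) = -1/3. Check: with r = -1/3, D = (5/2, 3/2) and [WHV]:[WHF] = -7/5 as required.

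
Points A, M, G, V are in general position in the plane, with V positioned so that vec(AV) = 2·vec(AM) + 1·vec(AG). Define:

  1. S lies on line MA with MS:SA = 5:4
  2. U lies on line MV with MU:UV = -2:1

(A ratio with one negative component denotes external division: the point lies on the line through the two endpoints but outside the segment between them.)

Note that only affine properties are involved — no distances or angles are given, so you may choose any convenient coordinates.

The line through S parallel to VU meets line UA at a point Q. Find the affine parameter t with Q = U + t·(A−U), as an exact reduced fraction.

Set A = (0, 0), M = (1, 0), G = (0, 1), V = (2, 1); any affine frame gives the same invariant.
1. S lies on line MA with MS:SA = 5:4 ⇒ S = (4/9, 0)
2. U lies on line MV with MU:UV = -2:1 ⇒ U = (3, 2)
through S parallel to VU: direction (1, 1); meets UA at Q = (4/3, 8/9)
Q = U + t·(A−U) with t = 5/9

t = 5/9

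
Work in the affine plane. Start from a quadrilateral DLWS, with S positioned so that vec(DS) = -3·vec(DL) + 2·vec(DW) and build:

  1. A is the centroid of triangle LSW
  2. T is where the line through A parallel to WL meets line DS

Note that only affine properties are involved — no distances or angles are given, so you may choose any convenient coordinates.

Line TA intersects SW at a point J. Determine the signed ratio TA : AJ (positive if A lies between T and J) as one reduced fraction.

TA:AJ = 5

Assign D = (0, 0), L = (1, 0), W = (0, 1), S = (-3, 2) — the answer is frame-independent, so this choice is without loss of generality.
1. A is the centroid of triangle LSW ⇒ A = (-2/3, 1)
2. T is where the line through A parallel to WL meets line DS ⇒ T = (1, -2/3)
line TA meets SW at J = (-1, 4/3)
A = T + t·(J−T) with t = 5/6, so TA:AJ = 5/6:1/6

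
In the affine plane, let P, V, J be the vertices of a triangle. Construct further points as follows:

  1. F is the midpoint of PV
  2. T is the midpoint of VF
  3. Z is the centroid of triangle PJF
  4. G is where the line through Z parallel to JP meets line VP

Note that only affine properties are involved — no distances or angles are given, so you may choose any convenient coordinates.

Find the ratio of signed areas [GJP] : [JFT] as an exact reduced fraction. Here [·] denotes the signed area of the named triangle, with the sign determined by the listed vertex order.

[GJP]:[JFT] = 2/3

Work in coordinates with P = (0, 0), V = (1, 0), J = (0, 1).
1. F is the midpoint of PV ⇒ F = (1/2, 0)
2. T is the midpoint of VF ⇒ T = (3/4, 0)
3. Z is the centroid of triangle PJF ⇒ Z = (1/6, 1/3)
4. G is where the line through Z parallel to JP meets line VP ⇒ G = (1/6, 0)
2·[GJP] = 1/6, 2·[JFT] = 1/4
[GJP]:[JFT] = 1/6:1/4 = 2/3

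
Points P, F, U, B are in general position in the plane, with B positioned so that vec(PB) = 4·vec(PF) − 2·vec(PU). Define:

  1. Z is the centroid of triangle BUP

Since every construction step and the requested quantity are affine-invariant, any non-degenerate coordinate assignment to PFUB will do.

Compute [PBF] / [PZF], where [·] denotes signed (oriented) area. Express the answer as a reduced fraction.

Work in coordinates with P = (0, 0), F = (1, 0), U = (0, 1), B = (4, -2).
1. Z is the centroid of triangle BUP ⇒ Z = (4/3, -1/3)
2·[PBF] = 2, 2·[PZF] = 1/3
[PBF]:[PZF] = 2:1/3 = 6

[PBF]:[PZF] = 6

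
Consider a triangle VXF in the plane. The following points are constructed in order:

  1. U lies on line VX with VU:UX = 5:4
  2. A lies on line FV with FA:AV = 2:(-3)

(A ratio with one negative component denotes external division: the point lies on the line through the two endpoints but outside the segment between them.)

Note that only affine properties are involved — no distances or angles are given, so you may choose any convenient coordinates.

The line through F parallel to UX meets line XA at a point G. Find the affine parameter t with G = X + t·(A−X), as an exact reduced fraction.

Assign V = (0, 0), X = (1, 0), F = (0, 1) — the answer is frame-independent, so this choice is without loss of generality.
1. U lies on line VX with VU:UX = 5:4 ⇒ U = (5/9, 0)
2. A lies on line FV with FA:AV = 2:(-3) ⇒ A = (0, 3)
through F parallel to UX: direction (4/9, 0); meets XA at G = (2/3, 1)
G = X + t·(A−X) with t = 1/3

t = 1/3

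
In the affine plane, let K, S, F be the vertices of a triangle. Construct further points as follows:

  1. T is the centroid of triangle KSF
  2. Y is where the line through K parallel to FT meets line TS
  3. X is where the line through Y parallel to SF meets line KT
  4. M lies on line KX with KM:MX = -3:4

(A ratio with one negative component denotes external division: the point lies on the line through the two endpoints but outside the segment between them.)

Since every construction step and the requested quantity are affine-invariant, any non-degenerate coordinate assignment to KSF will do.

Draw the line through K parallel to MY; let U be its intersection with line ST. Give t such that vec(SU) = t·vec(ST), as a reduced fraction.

Work in coordinates with K = (0, 0), S = (1, 0), F = (0, 1).
1. T is the centroid of triangle KSF ⇒ T = (1/3, 1/3)
2. Y is where the line through K parallel to FT meets line TS ⇒ Y = (-1/3, 2/3)
3. X is where the line through Y parallel to SF meets line KT ⇒ X = (1/6, 1/6)
4. M lies on line KX with KM:MX = -3:4 ⇒ M = (-1/2, -1/2)
through K parallel to MY: direction (1/6, 7/6); meets ST at U = (1/15, 7/15)
U = S + t·(T−S) with t = 7/5

t = 7/5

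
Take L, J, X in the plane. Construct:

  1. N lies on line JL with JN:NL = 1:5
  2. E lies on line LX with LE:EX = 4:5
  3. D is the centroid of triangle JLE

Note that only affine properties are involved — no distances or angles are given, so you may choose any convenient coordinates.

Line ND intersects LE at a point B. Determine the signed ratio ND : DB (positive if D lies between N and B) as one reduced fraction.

Choose coordinates L = (0, 0), J = (1, 0), X = (0, 1).
1. N lies on line JL with JN:NL = 1:5 ⇒ N = (5/6, 0)
2. E lies on line LX with LE:EX = 4:5 ⇒ E = (0, 4/9)
3. D is the centroid of triangle JLE ⇒ D = (1/3, 4/27)
line ND meets LE at B = (0, 20/81)
D = N + t·(B−N) with t = 3/5, so ND:DB = 3/5:2/5

ND:DB = 3/2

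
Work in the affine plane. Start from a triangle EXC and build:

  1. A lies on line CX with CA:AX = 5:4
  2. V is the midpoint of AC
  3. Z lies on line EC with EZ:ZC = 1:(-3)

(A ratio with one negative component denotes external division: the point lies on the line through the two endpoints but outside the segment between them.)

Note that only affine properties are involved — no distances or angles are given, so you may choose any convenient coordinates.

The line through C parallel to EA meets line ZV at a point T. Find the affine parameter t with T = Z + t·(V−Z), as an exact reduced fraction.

Assign E = (0, 0), X = (1, 0), C = (0, 1) — the answer is frame-independent, so this choice is without loss of generality.
1. A lies on line CX with CA:AX = 5:4 ⇒ A = (5/9, 4/9)
2. V is the midpoint of AC ⇒ V = (5/18, 13/18)
3. Z lies on line EC with EZ:ZC = 1:(-3) ⇒ Z = (0, -1/2)
through C parallel to EA: direction (5/9, 4/9); meets ZV at T = (5/12, 4/3)
T = Z + t·(V−Z) with t = 3/2

t = 3/2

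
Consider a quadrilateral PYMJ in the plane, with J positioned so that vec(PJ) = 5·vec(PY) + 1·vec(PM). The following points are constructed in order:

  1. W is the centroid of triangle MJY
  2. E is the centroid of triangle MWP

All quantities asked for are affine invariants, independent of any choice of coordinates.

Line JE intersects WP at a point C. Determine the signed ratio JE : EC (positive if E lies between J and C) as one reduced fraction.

JE:EC = -3

Work in coordinates with P = (0, 0), Y = (1, 0), M = (0, 1), J = (5, 1).
1. W is the centroid of triangle MJY ⇒ W = (2, 2/3)
2. E is the centroid of triangle MWP ⇒ E = (2/3, 5/9)
line JE meets WP at C = (19/9, 19/27)
E = J + t·(C−J) with t = 3/2, so JE:EC = 3/2:-1/2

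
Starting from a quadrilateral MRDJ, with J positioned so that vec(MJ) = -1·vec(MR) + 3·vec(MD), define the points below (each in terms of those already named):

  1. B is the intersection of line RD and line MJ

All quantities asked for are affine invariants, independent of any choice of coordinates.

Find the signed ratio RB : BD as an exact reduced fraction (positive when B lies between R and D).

Set M = (0, 0), R = (1, 0), D = (0, 1), J = (-1, 3); any affine frame gives the same invariant.
1. B is the intersection of line RD and line MJ ⇒ B = (-1/2, 3/2)
B = R + t·(D−R) with t = 3/2, so RB:BD = t:(1−t) = 3/2:-1/2

RB:BD = -3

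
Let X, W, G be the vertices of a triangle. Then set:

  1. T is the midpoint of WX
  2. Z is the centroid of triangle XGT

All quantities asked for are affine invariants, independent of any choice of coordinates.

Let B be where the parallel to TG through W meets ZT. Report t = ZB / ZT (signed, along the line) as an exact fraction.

t = 4

Work in coordinates with X = (0, 0), W = (1, 0), G = (0, 1).
1. T is the midpoint of WX ⇒ T = (1/2, 0)
2. Z is the centroid of triangle XGT ⇒ Z = (1/6, 1/3)
through W parallel to TG: direction (-1/2, 1); meets ZT at B = (3/2, -1)
B = Z + t·(T−Z) with t = 4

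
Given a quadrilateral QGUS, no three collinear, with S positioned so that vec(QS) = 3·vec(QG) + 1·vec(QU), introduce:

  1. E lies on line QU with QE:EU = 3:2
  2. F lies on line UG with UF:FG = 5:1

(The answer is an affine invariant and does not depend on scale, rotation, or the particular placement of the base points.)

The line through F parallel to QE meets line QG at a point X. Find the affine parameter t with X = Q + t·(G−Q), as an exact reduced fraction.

t = 5/6

Assign Q = (0, 0), G = (1, 0), U = (0, 1), S = (3, 1) — the answer is frame-independent, so this choice is without loss of generality.
1. E lies on line QU with QE:EU = 3:2 ⇒ E = (0, 3/5)
2. F lies on line UG with UF:FG = 5:1 ⇒ F = (5/6, 1/6)
through F parallel to QE: direction (0, 3/5); meets QG at X = (5/6, 0)
X = Q + t·(G−Q) with t = 5/6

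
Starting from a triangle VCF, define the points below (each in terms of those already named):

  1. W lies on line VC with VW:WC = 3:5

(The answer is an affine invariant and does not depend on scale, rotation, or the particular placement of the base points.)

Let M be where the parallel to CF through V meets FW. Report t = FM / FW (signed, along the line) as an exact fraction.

Choose coordinates V = (0, 0), C = (1, 0), F = (0, 1).
1. W lies on line VC with VW:WC = 3:5 ⇒ W = (3/8, 0)
through V parallel to CF: direction (-1, 1); meets FW at M = (3/5, -3/5)
M = F + t·(W−F) with t = 8/5

t = 8/5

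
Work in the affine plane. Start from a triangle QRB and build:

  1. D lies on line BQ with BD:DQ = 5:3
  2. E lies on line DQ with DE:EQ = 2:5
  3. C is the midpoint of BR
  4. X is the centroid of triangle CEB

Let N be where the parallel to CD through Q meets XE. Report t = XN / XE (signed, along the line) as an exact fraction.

t = 92/47

Choose coordinates Q = (0, 0), R = (1, 0), B = (0, 1).
1. D lies on line BQ with BD:DQ = 5:3 ⇒ D = (0, 3/8)
2. E lies on line DQ with DE:EQ = 2:5 ⇒ E = (0, 15/56)
3. C is the midpoint of BR ⇒ C = (1/2, 1/2)
4. X is the centroid of triangle CEB ⇒ X = (1/6, 33/56)
through Q parallel to CD: direction (-1/2, -1/8); meets XE at N = (-15/94, -15/376)
N = X + t·(E−X) with t = 92/47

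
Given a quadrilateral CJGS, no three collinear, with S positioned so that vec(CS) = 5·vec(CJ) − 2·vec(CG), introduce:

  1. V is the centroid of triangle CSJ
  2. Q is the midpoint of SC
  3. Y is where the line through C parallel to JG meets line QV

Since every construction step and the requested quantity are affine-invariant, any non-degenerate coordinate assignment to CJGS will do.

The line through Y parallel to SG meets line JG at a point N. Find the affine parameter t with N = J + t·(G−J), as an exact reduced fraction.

t = 1/2

Choose coordinates C = (0, 0), J = (1, 0), G = (0, 1), S = (5, -2).
1. V is the centroid of triangle CSJ ⇒ V = (2, -2/3)
2. Q is the midpoint of SC ⇒ Q = (5/2, -1)
3. Y is where the line through C parallel to JG meets line QV ⇒ Y = (-2, 2)
through Y parallel to SG: direction (-5, 3); meets JG at N = (1/2, 1/2)
N = J + t·(G−J) with t = 1/2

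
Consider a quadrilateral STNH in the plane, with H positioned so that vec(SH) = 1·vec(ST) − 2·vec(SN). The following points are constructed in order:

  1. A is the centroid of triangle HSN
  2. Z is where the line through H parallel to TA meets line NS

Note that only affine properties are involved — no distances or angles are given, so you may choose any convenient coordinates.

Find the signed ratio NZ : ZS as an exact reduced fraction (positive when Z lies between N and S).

NZ:ZS = -7/5

Work in coordinates with S = (0, 0), T = (1, 0), N = (0, 1), H = (1, -2).
1. A is the centroid of triangle HSN ⇒ A = (1/3, -1/3)
2. Z is where the line through H parallel to TA meets line NS ⇒ Z = (0, -5/2)
Z = N + t·(S−N) with t = 7/2, so NZ:ZS = t:(1−t) = 7/2:-5/2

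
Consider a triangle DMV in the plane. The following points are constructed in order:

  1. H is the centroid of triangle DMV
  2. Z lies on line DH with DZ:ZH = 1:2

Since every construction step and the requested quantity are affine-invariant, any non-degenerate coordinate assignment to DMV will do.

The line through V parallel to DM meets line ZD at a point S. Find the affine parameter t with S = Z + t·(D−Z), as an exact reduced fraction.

Choose coordinates D = (0, 0), M = (1, 0), V = (0, 1).
1. H is the centroid of triangle DMV ⇒ H = (1/3, 1/3)
2. Z lies on line DH with DZ:ZH = 1:2 ⇒ Z = (1/9, 1/9)
through V parallel to DM: direction (1, 0); meets ZD at S = (1, 1)
S = Z + t·(D−Z) with t = -8

t = -8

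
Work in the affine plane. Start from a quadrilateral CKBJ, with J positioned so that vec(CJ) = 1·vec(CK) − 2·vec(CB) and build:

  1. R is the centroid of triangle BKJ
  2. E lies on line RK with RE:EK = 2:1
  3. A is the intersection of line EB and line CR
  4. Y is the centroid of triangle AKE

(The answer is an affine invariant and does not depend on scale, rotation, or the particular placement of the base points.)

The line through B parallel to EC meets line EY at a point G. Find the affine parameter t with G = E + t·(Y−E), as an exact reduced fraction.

Choose coordinates C = (0, 0), K = (1, 0), B = (0, 1), J = (1, -2).
1. R is the centroid of triangle BKJ ⇒ R = (2/3, -1/3)
2. E lies on line RK with RE:EK = 2:1 ⇒ E = (8/9, -1/9)
3. A is the intersection of line EB and line CR ⇒ A = (4/3, -2/3)
4. Y is the centroid of triangle AKE ⇒ Y = (29/27, -7/27)
through B parallel to EC: direction (-8/9, 1/9); meets EY at G = (-16/27, 29/27)
G = E + t·(Y−E) with t = -8

t = -8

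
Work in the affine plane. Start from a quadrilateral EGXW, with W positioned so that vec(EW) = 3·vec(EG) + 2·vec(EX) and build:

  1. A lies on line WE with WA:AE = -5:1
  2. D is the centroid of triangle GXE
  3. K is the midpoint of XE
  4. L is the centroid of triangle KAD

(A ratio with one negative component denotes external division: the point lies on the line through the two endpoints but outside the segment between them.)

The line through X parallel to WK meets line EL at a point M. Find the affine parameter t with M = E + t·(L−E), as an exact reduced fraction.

Assign E = (0, 0), G = (1, 0), X = (0, 1), W = (3, 2) — the answer is frame-independent, so this choice is without loss of generality.
1. A lies on line WE with WA:AE = -5:1 ⇒ A = (-3/4, -1/2)
2. D is the centroid of triangle GXE ⇒ D = (1/3, 1/3)
3. K is the midpoint of XE ⇒ K = (0, 1/2)
4. L is the centroid of triangle KAD ⇒ L = (-5/36, 1/9)
through X parallel to WK: direction (-3, -3/2); meets EL at M = (-10/13, 8/13)
M = E + t·(L−E) with t = 72/13

t = 72/13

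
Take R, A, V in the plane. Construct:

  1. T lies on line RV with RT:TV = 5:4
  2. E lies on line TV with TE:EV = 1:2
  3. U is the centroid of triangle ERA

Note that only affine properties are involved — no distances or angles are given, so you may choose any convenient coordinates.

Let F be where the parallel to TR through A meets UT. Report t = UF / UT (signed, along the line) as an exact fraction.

t = -2

Set R = (0, 0), A = (1, 0), V = (0, 1); any affine frame gives the same invariant.
1. T lies on line RV with RT:TV = 5:4 ⇒ T = (0, 5/9)
2. E lies on line TV with TE:EV = 1:2 ⇒ E = (0, 19/27)
3. U is the centroid of triangle ERA ⇒ U = (1/3, 19/81)
through A parallel to TR: direction (0, -5/9); meets UT at F = (1, -11/27)
F = U + t·(T−U) with t = -2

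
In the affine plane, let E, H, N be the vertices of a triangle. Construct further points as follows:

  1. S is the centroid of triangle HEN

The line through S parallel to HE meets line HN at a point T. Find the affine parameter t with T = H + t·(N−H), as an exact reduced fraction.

t = 1/3

Set E = (0, 0), H = (1, 0), N = (0, 1); any affine frame gives the same invariant.
1. S is the centroid of triangle HEN ⇒ S = (1/3, 1/3)
through S parallel to HE: direction (-1, 0); meets HN at T = (2/3, 1/3)
T = H + t·(N−H) with t = 1/3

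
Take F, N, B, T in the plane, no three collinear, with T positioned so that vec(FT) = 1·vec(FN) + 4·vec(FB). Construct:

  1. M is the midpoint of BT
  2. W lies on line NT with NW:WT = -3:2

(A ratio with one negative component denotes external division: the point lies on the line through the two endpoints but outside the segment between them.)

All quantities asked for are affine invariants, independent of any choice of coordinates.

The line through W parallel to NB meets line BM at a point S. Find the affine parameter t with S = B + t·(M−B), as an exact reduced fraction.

Set F = (0, 0), N = (1, 0), B = (0, 1), T = (1, 4); any affine frame gives the same invariant.
1. M is the midpoint of BT ⇒ M = (1/2, 5/2)
2. W lies on line NT with NW:WT = -3:2 ⇒ W = (1, 12)
through W parallel to NB: direction (-1, 1); meets BM at S = (3, 10)
S = B + t·(M−B) with t = 6

t = 6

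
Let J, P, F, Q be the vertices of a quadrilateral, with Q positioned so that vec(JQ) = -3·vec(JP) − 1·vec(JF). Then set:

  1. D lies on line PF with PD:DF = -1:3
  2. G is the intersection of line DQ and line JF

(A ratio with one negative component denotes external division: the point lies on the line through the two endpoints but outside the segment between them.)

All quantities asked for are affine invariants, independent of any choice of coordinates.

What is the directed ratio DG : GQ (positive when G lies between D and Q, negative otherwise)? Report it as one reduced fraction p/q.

DG:GQ = 1/2

Assign J = (0, 0), P = (1, 0), F = (0, 1), Q = (-3, -1) — the answer is frame-independent, so this choice is without loss of generality.
1. D lies on line PF with PD:DF = -1:3 ⇒ D = (3/2, -1/2)
2. G is the intersection of line DQ and line JF ⇒ G = (0, -2/3)
G = D + t·(Q−D) with t = 1/3, so DG:GQ = t:(1−t) = 1/3:2/3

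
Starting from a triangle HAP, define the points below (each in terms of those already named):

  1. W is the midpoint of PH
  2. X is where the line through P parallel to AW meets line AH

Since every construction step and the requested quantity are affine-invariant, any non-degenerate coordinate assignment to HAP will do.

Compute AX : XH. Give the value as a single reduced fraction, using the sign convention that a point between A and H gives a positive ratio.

AX:XH = -1/2

Assign H = (0, 0), A = (1, 0), P = (0, 1) — the answer is frame-independent, so this choice is without loss of generality.
1. W is the midpoint of PH ⇒ W = (0, 1/2)
2. X is where the line through P parallel to AW meets line AH ⇒ X = (2, 0)
X = A + t·(H−A) with t = -1, so AX:XH = t:(1−t) = -1:2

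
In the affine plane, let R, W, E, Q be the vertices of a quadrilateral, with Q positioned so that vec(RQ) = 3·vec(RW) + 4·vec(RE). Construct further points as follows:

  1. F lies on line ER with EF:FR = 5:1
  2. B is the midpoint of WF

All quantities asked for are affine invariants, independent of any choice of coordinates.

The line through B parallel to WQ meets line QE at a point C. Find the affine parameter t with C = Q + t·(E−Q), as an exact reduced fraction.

t = 13/36

Work in coordinates with R = (0, 0), W = (1, 0), E = (0, 1), Q = (3, 4).
1. F lies on line ER with EF:FR = 5:1 ⇒ F = (0, 1/6)
2. B is the midpoint of WF ⇒ B = (1/2, 1/12)
through B parallel to WQ: direction (2, 4); meets QE at C = (23/12, 35/12)
C = Q + t·(E−Q) with t = 13/36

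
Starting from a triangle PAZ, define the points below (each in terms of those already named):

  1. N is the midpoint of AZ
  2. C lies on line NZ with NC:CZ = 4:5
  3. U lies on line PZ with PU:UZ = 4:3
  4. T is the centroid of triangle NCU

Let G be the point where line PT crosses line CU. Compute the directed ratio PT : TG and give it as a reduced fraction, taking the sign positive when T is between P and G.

PT:TG = 4

Work in coordinates with P = (0, 0), A = (1, 0), Z = (0, 1).
1. N is the midpoint of AZ ⇒ N = (1/2, 1/2)
2. C lies on line NZ with NC:CZ = 4:5 ⇒ C = (5/18, 13/18)
3. U lies on line PZ with PU:UZ = 4:3 ⇒ U = (0, 4/7)
4. T is the centroid of triangle NCU ⇒ T = (7/27, 113/189)
line PT meets CU at G = (35/108, 565/756)
T = P + t·(G−P) with t = 4/5, so PT:TG = 4/5:1/5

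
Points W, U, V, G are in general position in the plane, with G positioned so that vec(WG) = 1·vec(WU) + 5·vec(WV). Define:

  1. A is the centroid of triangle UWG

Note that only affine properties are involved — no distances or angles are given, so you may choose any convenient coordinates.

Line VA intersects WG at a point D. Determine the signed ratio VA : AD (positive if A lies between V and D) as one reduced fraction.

VA:AD = -8/5

Work in coordinates with W = (0, 0), U = (1, 0), V = (0, 1), G = (1, 5).
1. A is the centroid of triangle UWG ⇒ A = (2/3, 5/3)
line VA meets WG at D = (1/4, 5/4)
A = V + t·(D−V) with t = 8/3, so VA:AD = 8/3:-5/3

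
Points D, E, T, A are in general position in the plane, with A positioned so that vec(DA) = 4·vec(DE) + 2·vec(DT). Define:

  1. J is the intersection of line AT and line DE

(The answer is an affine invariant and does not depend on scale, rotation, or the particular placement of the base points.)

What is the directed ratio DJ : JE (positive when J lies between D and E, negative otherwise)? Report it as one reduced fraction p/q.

DJ:JE = -4/5

Assign D = (0, 0), E = (1, 0), T = (0, 1), A = (4, 2) — the answer is frame-independent, so this choice is without loss of generality.
1. J is the intersection of line AT and line DE ⇒ J = (-4, 0)
J = D + t·(E−D) with t = -4, so DJ:JE = t:(1−t) = -4:5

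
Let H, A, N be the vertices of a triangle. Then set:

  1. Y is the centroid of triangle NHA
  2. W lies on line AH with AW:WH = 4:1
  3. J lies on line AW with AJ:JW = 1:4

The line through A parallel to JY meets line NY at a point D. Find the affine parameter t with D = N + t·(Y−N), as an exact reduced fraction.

Work in coordinates with H = (0, 0), A = (1, 0), N = (0, 1).
1. Y is the centroid of triangle NHA ⇒ Y = (1/3, 1/3)
2. W lies on line AH with AW:WH = 4:1 ⇒ W = (1/5, 0)
3. J lies on line AW with AJ:JW = 1:4 ⇒ J = (21/25, 0)
through A parallel to JY: direction (-38/75, 1/3); meets NY at D = (13/51, 25/51)
D = N + t·(Y−N) with t = 13/17

t = 13/17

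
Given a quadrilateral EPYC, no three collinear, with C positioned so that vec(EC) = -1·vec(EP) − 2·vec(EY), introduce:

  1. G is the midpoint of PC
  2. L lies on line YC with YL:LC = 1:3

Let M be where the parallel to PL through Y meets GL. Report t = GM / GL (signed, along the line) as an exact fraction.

Choose coordinates E = (0, 0), P = (1, 0), Y = (0, 1), C = (-1, -2).
1. G is the midpoint of PC ⇒ G = (0, -1)
2. L lies on line YC with YL:LC = 1:3 ⇒ L = (-1/4, 1/4)
through Y parallel to PL: direction (-5/4, 1/4); meets GL at M = (-5/12, 13/12)
M = G + t·(L−G) with t = 5/3

t = 5/3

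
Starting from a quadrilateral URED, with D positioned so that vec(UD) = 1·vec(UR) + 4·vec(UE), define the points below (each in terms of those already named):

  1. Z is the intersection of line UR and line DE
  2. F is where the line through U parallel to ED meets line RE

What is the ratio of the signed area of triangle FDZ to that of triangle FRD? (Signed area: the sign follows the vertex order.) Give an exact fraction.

[FDZ]:[FRD] = 4/9

Work in coordinates with U = (0, 0), R = (1, 0), E = (0, 1), D = (1, 4).
1. Z is the intersection of line UR and line DE ⇒ Z = (-1/3, 0)
2. F is where the line through U parallel to ED meets line RE ⇒ F = (1/4, 3/4)
2·[FDZ] = 4/3, 2·[FRD] = 3
[FDZ]:[FRD] = 4/3:3 = 4/9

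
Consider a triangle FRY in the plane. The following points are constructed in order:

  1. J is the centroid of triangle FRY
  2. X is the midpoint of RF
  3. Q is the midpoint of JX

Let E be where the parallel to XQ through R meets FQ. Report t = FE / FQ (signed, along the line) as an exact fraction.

Work in coordinates with F = (0, 0), R = (1, 0), Y = (0, 1).
1. J is the centroid of triangle FRY ⇒ J = (1/3, 1/3)
2. X is the midpoint of RF ⇒ X = (1/2, 0)
3. Q is the midpoint of JX ⇒ Q = (5/12, 1/6)
through R parallel to XQ: direction (-1/12, 1/6); meets FQ at E = (5/6, 1/3)
E = F + t·(Q−F) with t = 2

t = 2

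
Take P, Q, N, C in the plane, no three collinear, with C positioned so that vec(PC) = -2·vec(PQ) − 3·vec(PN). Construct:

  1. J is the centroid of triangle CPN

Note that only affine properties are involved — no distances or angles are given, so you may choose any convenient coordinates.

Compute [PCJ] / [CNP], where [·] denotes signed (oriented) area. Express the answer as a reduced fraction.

Work in coordinates with P = (0, 0), Q = (1, 0), N = (0, 1), C = (-2, -3).
1. J is the centroid of triangle CPN ⇒ J = (-2/3, -2/3)
2·[PCJ] = -2/3, 2·[CNP] = -2
[PCJ]:[CNP] = -2/3:-2 = 1/3

[PCJ]:[CNP] = 1/3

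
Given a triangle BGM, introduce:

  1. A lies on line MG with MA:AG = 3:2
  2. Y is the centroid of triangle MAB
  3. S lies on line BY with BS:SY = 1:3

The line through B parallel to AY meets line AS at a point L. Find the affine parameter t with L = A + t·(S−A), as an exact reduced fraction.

t = 4/3

Assign B = (0, 0), G = (1, 0), M = (0, 1) — the answer is frame-independent, so this choice is without loss of generality.
1. A lies on line MG with MA:AG = 3:2 ⇒ A = (3/5, 2/5)
2. Y is the centroid of triangle MAB ⇒ Y = (1/5, 7/15)
3. S lies on line BY with BS:SY = 1:3 ⇒ S = (1/20, 7/60)
through B parallel to AY: direction (-2/5, 1/15); meets AS at L = (-2/15, 1/45)
L = A + t·(S−A) with t = 4/3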